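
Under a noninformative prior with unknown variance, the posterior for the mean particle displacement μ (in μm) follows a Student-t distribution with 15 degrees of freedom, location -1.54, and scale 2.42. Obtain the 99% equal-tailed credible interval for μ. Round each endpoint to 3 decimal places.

[-8.671, 5.591]

The t_15 distribution is symmetric; the 99% interval is -1.54 ± t·2.42 with t_{0.995,15} = 2.947.
Half-width: 2.947 × 2.42 = 7.131.
-1.54 − 7.131 = -8.671; -1.54 + 7.131 = 5.591.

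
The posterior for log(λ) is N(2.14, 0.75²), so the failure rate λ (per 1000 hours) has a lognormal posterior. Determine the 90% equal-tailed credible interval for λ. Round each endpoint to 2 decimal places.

[2.48, 29.18]

On the log scale the 90% interval is 2.14 ± 1.645 × 0.75 = [0.9064, 3.3736].
Exponentiate: [e^0.9064, e^3.3736] = [2.48, 29.18].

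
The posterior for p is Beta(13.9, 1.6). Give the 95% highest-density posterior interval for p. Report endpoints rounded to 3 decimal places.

[0.750, 0.999]

The posterior is unimodal and skewed, so the HPD interval has equal density at both endpoints and is the shortest 95% interval.
Solving f(0.750) = f(0.999) with F(0.999) − F(0.750) = 0.95 gives [0.750, 0.999].
For comparison, the equal-tailed interval is [0.710, 0.991]; the HPD is narrower and shifted toward the mode.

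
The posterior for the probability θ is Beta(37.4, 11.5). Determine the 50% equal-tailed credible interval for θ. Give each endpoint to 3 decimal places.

[0.726, 0.808]

Posterior: Beta(37.4, 11.5).
Equal-tailed 50% interval: the 0.25 and 0.75 quantiles of Beta(37.4, 11.5).
Posterior mean ≈ 0.765, SD ≈ 0.060; a Normal approximation gives roughly [0.724, 0.805].
Exact: F⁻¹(0.25) = 0.726; F⁻¹(0.75) = 0.808.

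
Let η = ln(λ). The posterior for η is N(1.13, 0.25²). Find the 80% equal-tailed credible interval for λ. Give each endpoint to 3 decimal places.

On the log scale the 80% interval is 1.13 ± 1.282 × 0.25 = [0.8096, 1.4504].
Exponentiate: [e^0.8096, e^1.4504] = [2.247, 4.265].

[2.247, 4.265]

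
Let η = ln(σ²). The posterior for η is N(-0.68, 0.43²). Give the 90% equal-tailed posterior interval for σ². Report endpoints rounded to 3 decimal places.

[0.250, 1.028]

On the log scale the 90% interval is -0.68 ± 1.645 × 0.43 = [-1.3873, 0.0273].
Exponentiate: [e^-1.3873, e^0.0273] = [0.250, 1.028].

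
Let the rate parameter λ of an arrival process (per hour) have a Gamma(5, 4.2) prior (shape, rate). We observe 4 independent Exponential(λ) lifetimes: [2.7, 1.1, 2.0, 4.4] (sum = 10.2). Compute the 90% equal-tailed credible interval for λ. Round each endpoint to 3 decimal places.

Posterior: Gamma(5+4, 4.2+10.2) = Gamma(9, 14.4) (shape, rate).
Equal-tailed 90% interval: Gamma(9, 14.4) quantiles at 0.05 and 0.95.
Posterior mean ≈ 0.625, SD ≈ 0.208; a Normal approximation gives roughly [0.282, 0.968].
Exact: lower = 0.326; upper = 1.002.

[0.326, 1.002]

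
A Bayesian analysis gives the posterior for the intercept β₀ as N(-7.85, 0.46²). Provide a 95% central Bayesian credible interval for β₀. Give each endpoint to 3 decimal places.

The posterior is symmetric, so the 95% equal-tailed interval is β₀ = -7.85 ± z·0.46 with z = 1.960.
Half-width: 1.960 × 0.46 = 0.902.
-7.85 − 0.902 = -8.752; -7.85 + 0.902 = -6.948.

[-8.752, -6.948]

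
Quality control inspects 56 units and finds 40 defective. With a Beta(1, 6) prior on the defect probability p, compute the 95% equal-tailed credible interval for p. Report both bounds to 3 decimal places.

Posterior: Beta(1+40, 6+16) = Beta(41, 22).
Equal-tailed 95% interval: the 0.025 and 0.975 quantiles of Beta(41, 22).
Posterior mean ≈ 0.651, SD ≈ 0.060; a Normal approximation gives roughly [0.534, 0.768].
Exact: F⁻¹(0.025) = 0.530; F⁻¹(0.975) = 0.763.

[0.530, 0.763]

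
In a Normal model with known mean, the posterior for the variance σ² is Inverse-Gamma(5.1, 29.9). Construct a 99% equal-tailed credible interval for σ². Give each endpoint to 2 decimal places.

Inverse-Gamma(5.1, 29.9) quantiles: F⁻¹(0.005) and F⁻¹(0.995).
Equivalently, 1/σ² ~ Gamma(5.1, rate = 29.9); invert its 0.995 and 0.005 quantiles.
Posterior mean ≈ 7.29, SD ≈ 4.14; a Normal approximation gives roughly [-3.38, 17.96].
Exact: lower = 2.34; upper = 26.66.

[2.34, 26.66]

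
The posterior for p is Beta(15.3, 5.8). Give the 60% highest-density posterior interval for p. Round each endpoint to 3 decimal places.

[0.663, 0.823]

The posterior is unimodal and skewed, so the HPD interval has equal density at both endpoints and is the shortest 60% interval.
Solving f(0.663) = f(0.823) with F(0.823) − F(0.663) = 0.60 gives [0.663, 0.823].
For comparison, the equal-tailed interval is [0.646, 0.808]; the HPD is narrower and shifted toward the mode.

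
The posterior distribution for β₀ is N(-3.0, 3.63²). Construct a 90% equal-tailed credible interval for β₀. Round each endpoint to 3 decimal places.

The posterior is symmetric, so the 90% equal-tailed interval is β₀ = -3.0 ± z·3.63 with z = 1.645.
Half-width: 1.645 × 3.63 = 5.971.
-3.0 − 5.971 = -8.971; -3.0 + 5.971 = 2.971.

[-8.971, 2.971]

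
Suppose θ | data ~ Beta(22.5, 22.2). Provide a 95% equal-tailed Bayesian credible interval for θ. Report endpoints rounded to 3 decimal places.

[0.359, 0.647]

Posterior: Beta(22.5, 22.2).
Equal-tailed 95% interval: the 0.025 and 0.975 quantiles of Beta(22.5, 22.2).
Posterior mean ≈ 0.503, SD ≈ 0.074; a Normal approximation gives roughly [0.358, 0.648].
Exact: F⁻¹(0.025) = 0.359; F⁻¹(0.975) = 0.647.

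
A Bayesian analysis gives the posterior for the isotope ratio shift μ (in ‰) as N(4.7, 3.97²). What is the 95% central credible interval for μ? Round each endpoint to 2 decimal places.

The posterior is symmetric, so the 95% equal-tailed interval is μ = 4.7 ± z·3.97 with z = 1.960.
Half-width: 1.960 × 3.97 = 7.78.
4.7 − 7.78 = -3.08; 4.7 + 7.78 = 12.48.

[-3.08, 12.48]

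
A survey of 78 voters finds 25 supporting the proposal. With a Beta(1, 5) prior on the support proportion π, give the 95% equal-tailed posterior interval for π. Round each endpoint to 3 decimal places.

Posterior: Beta(1+25, 5+53) = Beta(26, 58).
Equal-tailed 95% interval: the 0.025 and 0.975 quantiles of Beta(26, 58).
Posterior mean ≈ 0.310, SD ≈ 0.050; a Normal approximation gives roughly [0.211, 0.408].
Exact: F⁻¹(0.025) = 0.216; F⁻¹(0.975) = 0.412.

[0.216, 0.412]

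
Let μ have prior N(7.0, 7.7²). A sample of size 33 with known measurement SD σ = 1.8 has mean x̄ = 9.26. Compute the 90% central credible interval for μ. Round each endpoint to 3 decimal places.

[8.741, 9.771]

Posterior precision = 1/7.7² + 33/1.8² = 0.0169 + 10.1852 = 10.2021, so posterior SD = 0.3131.
Posterior mean = (7.0/7.7² + 33·9.26/1.8²) / 10.2021 = 9.2563.
Interval: 9.2563 ± 1.645 × 0.3131 → [8.741, 9.771].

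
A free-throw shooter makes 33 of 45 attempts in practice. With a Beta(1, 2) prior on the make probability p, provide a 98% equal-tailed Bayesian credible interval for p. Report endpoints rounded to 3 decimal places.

[0.547, 0.845]

Posterior: Beta(1+33, 2+12) = Beta(34, 14).
Equal-tailed 98% interval: the 0.01 and 0.99 quantiles of Beta(34, 14).
Posterior mean ≈ 0.708, SD ≈ 0.065; a Normal approximation gives roughly [0.557, 0.859].
Exact: F⁻¹(0.01) = 0.547; F⁻¹(0.99) = 0.845.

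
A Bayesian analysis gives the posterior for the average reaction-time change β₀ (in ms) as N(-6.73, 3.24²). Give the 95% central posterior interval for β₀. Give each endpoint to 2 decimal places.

The posterior is symmetric, so the 95% equal-tailed interval is β₀ = -6.73 ± z·3.24 with z = 1.960.
Half-width: 1.960 × 3.24 = 6.35.
-6.73 − 6.35 = -13.08; -6.73 + 6.35 = -0.38.

[-13.08, -0.38]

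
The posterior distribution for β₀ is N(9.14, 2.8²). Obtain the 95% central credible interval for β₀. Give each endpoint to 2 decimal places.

The posterior is symmetric, so the 95% equal-tailed interval is β₀ = 9.14 ± z·2.8 with z = 1.960.
Half-width: 1.960 × 2.8 = 5.49.
9.14 − 5.49 = 3.65; 9.14 + 5.49 = 14.63.

[3.65, 14.63]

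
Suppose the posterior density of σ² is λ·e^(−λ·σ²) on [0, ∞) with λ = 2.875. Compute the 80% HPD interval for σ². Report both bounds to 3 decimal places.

The exponential density is strictly decreasing on [0, ∞), so the HPD interval is anchored at 0: [0, q] with P(σ² ≤ q) = 0.80.
q = −ln(1 − 0.80) / 2.875 = 1.6094 / 2.875 = 0.560.

[0.000, 0.560]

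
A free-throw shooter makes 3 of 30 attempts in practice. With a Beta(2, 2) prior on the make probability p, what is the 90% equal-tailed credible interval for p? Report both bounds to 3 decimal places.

[0.062, 0.256]

Posterior: Beta(2+3, 2+27) = Beta(5, 29).
Equal-tailed 90% interval: the 0.05 and 0.95 quantiles of Beta(5, 29).
Posterior mean ≈ 0.147, SD ≈ 0.060; a Normal approximation gives roughly [0.049, 0.246].
Exact: F⁻¹(0.05) = 0.062; F⁻¹(0.95) = 0.256.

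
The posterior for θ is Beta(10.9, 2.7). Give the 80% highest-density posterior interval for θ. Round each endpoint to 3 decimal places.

[0.697, 0.950]

The posterior is unimodal and skewed, so the HPD interval has equal density at both endpoints and is the shortest 80% interval.
Solving f(0.697) = f(0.950) with F(0.950) − F(0.697) = 0.80 gives [0.697, 0.950].
For comparison, the equal-tailed interval is [0.658, 0.924]; the HPD is narrower and shifted toward the mode.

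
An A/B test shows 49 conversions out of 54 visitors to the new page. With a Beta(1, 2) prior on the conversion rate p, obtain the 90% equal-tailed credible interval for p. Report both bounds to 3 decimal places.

[0.799, 0.940]

Posterior: Beta(1+49, 2+5) = Beta(50, 7).
Equal-tailed 90% interval: the 0.05 and 0.95 quantiles of Beta(50, 7).
Posterior mean ≈ 0.877, SD ≈ 0.043; a Normal approximation gives roughly [0.806, 0.948].
Exact: F⁻¹(0.05) = 0.799; F⁻¹(0.95) = 0.940.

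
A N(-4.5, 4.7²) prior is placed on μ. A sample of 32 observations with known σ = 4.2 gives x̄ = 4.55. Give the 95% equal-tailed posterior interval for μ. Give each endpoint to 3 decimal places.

[2.892, 5.767]

Posterior precision = 1/4.7² + 32/4.2² = 0.0453 + 1.8141 = 1.8593, so posterior SD = 0.7334.
Posterior mean = (-4.5/4.7² + 32·4.55/4.2²) / 1.8593 = 4.3297.
Interval: 4.3297 ± 1.960 × 0.7334 → [2.892, 5.767].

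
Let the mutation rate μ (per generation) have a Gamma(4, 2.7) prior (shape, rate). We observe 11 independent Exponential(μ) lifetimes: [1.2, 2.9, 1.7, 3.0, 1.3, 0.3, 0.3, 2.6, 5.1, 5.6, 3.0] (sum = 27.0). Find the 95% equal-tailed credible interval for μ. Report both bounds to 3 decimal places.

[0.283, 0.791]

Posterior: Gamma(4+11, 2.7+27.0) = Gamma(15, 29.7) (shape, rate).
Equal-tailed 95% interval: Gamma(15, 29.7) quantiles at 0.025 and 0.975.
Posterior mean ≈ 0.505, SD ≈ 0.130; a Normal approximation gives roughly [0.249, 0.761].
Exact: lower = 0.283; upper = 0.791.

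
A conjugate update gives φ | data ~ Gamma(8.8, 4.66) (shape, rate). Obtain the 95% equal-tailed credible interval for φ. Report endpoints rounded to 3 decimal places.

[0.854, 3.325]

Posterior: Gamma(shape 8.8, rate 4.66).
Equal-tailed 95% interval: Gamma(8.8, 4.66) quantiles at 0.025 and 0.975.
Posterior mean ≈ 1.888, SD ≈ 0.637; a Normal approximation gives roughly [0.641, 3.136].
Exact: lower = 0.854; upper = 3.325.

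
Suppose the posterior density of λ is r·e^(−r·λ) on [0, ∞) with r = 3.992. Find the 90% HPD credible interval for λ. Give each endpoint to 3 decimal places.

[0.000, 0.577]

The exponential density is strictly decreasing on [0, ∞), so the HPD interval is anchored at 0: [0, q] with P(λ ≤ q) = 0.90.
q = −ln(1 − 0.90) / 3.992 = 2.3026 / 3.992 = 0.577.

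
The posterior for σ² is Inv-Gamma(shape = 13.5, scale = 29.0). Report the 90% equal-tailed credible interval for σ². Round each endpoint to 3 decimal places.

[1.446, 3.591]

Inverse-Gamma(13.5, 29.0) quantiles: F⁻¹(0.05) and F⁻¹(0.95).
Equivalently, 1/σ² ~ Gamma(13.5, rate = 29.0); invert its 0.95 and 0.05 quantiles.
Posterior mean ≈ 2.320, SD ≈ 0.684; a Normal approximation gives roughly [1.195, 3.445].
Exact: lower = 1.446; upper = 3.591.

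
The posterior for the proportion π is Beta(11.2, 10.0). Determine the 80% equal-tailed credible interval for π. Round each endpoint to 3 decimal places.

Posterior: Beta(11.2, 10.0).
Equal-tailed 80% interval: the 0.1 and 0.9 quantiles of Beta(11.2, 10.0).
Posterior mean ≈ 0.528, SD ≈ 0.106; a Normal approximation gives roughly [0.393, 0.664].
Exact: F⁻¹(0.1) = 0.390; F⁻¹(0.9) = 0.666.

[0.390, 0.666]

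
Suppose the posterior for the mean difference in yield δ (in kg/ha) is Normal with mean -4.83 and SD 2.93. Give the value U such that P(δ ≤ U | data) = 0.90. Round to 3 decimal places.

-1.075

Need U with P(δ ≤ U) = 0.90: U = -4.83 + z_{0.1}·2.93.
z = 1.282; U = -4.83 + 1.282 × 2.93 = -1.075.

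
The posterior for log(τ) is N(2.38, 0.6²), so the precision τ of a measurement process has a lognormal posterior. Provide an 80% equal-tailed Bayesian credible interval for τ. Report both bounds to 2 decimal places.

[5.01, 23.31]

On the log scale the 80% interval is 2.38 ± 1.282 × 0.6 = [1.6111, 3.1489].
Exponentiate: [e^1.6111, e^3.1489] = [5.01, 23.31].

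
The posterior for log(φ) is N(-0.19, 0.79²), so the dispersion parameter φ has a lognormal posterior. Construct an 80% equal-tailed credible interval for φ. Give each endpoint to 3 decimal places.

On the log scale the 80% interval is -0.19 ± 1.282 × 0.79 = [-1.2024, 0.8224].
Exponentiate: [e^-1.2024, e^0.8224] = [0.300, 2.276].

[0.300, 2.276]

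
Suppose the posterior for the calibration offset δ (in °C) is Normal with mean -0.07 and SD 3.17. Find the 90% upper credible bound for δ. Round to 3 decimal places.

Need U with P(δ ≤ U) = 0.90: U = -0.07 + z_{0.1}·3.17.
z = 1.282; U = -0.07 + 1.282 × 3.17 = 3.993.

3.993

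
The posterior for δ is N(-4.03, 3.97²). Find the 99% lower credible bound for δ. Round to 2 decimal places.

Need L with P(δ ≥ L) = 0.99: L = -4.03 − z_{0.01}·3.97.
z = 2.326; L = -4.03 − 2.326 × 3.97 = -13.27.

-13.27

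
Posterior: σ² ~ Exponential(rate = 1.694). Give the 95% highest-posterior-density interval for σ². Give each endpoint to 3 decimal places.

The exponential density is strictly decreasing on [0, ∞), so the HPD interval is anchored at 0: [0, q] with P(σ² ≤ q) = 0.95.
q = −ln(1 − 0.95) / 1.694 = 2.9957 / 1.694 = 1.768.

[0.000, 1.768]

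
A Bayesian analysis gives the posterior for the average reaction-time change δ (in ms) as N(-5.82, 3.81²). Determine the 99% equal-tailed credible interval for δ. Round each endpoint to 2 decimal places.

The posterior is symmetric, so the 99% equal-tailed interval is δ = -5.82 ± z·3.81 with z = 2.576.
Half-width: 2.576 × 3.81 = 9.81.
-5.82 − 9.81 = -15.63; -5.82 + 9.81 = 3.99.

[-15.63, 3.99]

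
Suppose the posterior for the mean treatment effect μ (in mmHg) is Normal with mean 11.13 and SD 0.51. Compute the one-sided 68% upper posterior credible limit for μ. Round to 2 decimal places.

11.37

Need U with P(μ ≤ U) = 0.68: U = 11.13 + z_{0.32}·0.51.
z = 0.468; U = 11.13 + 0.468 × 0.51 = 11.37.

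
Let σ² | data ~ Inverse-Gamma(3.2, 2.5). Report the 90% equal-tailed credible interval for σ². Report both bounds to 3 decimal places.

[0.379, 2.712]

Inverse-Gamma(3.2, 2.5) quantiles: F⁻¹(0.05) and F⁻¹(0.95).
Equivalently, 1/σ² ~ Gamma(3.2, rate = 2.5); invert its 0.95 and 0.05 quantiles.
Posterior mean ≈ 1.136, SD ≈ 1.037; a Normal approximation gives roughly [-0.570, 2.843].
Exact: lower = 0.379; upper = 2.712.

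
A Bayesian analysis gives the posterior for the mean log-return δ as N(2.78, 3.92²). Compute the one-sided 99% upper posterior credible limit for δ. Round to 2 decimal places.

11.90

Need U with P(δ ≤ U) = 0.99: U = 2.78 + z_{0.01}·3.92.
z = 2.326; U = 2.78 + 2.326 × 3.92 = 11.90.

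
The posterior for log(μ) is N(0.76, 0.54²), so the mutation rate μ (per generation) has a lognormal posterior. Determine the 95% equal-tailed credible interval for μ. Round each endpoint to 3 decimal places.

[0.742, 6.162]

On the log scale the 95% interval is 0.76 ± 1.960 × 0.54 = [-0.2984, 1.8184].
Exponentiate: [e^-0.2984, e^1.8184] = [0.742, 6.162].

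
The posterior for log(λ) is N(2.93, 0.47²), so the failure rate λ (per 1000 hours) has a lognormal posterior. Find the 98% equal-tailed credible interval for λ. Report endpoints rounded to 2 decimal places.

[6.28, 55.89]

On the log scale the 98% interval is 2.93 ± 2.326 × 0.47 = [1.8366, 4.0234].
Exponentiate: [e^1.8366, e^4.0234] = [6.28, 55.89].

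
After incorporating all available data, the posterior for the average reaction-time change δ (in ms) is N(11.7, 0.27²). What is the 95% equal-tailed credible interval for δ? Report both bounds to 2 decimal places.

[11.17, 12.23]

The posterior is symmetric, so the 95% equal-tailed interval is δ = 11.7 ± z·0.27 with z = 1.960.
Half-width: 1.960 × 0.27 = 0.53.
11.7 − 0.53 = 11.17; 11.7 + 0.53 = 12.23.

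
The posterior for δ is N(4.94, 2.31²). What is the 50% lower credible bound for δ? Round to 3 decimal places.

4.940

Need L with P(δ ≥ L) = 0.50: L = 4.94 − z_{0.5}·2.31.
z = 0.000; L = 4.94 − 0.000 × 2.31 = 4.940.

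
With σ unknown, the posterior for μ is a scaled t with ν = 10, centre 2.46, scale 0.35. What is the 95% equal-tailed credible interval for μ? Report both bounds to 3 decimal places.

[1.680, 3.240]

The t_10 distribution is symmetric; the 95% interval is 2.46 ± t·0.35 with t_{0.975,10} = 2.228.
Half-width: 2.228 × 0.35 = 0.780.
2.46 − 0.780 = 1.680; 2.46 + 0.780 = 3.240.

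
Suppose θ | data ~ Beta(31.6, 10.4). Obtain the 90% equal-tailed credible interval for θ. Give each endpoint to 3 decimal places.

Posterior: Beta(31.6, 10.4).
Equal-tailed 90% interval: the 0.05 and 0.95 quantiles of Beta(31.6, 10.4).
Posterior mean ≈ 0.752, SD ≈ 0.066; a Normal approximation gives roughly [0.644, 0.861].
Exact: F⁻¹(0.05) = 0.637; F⁻¹(0.95) = 0.853.

[0.637, 0.853]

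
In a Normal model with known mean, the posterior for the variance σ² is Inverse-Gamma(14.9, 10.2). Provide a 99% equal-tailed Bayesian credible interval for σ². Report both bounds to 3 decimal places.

Inverse-Gamma(14.9, 10.2) quantiles: F⁻¹(0.005) and F⁻¹(0.995).
Equivalently, 1/σ² ~ Gamma(14.9, rate = 10.2); invert its 0.995 and 0.005 quantiles.
Posterior mean ≈ 0.734, SD ≈ 0.204; a Normal approximation gives roughly [0.208, 1.260].
Exact: lower = 0.382; upper = 1.494.

[0.382, 1.494]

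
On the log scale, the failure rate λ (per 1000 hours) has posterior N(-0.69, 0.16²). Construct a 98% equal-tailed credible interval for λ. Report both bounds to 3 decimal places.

[0.346, 0.728]

On the log scale the 98% interval is -0.69 ± 2.326 × 0.16 = [-1.0622, -0.3178].
Exponentiate: [e^-1.0622, e^-0.3178] = [0.346, 0.728].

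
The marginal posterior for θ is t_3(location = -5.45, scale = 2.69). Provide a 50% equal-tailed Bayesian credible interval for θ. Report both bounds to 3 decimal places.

The t_3 distribution is symmetric; the 50% interval is -5.45 ± t·2.69 with t_{0.75,3} = 0.765.
Half-width: 0.765 × 2.69 = 2.058.
-5.45 − 2.058 = -7.508; -5.45 + 2.058 = -3.392.

[-7.508, -3.392]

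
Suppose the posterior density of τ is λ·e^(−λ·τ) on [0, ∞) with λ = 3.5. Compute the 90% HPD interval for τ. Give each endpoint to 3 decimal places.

The exponential density is strictly decreasing on [0, ∞), so the HPD interval is anchored at 0: [0, q] with P(τ ≤ q) = 0.90.
q = −ln(1 − 0.90) / 3.5 = 2.3026 / 3.5 = 0.658.

[0.000, 0.658]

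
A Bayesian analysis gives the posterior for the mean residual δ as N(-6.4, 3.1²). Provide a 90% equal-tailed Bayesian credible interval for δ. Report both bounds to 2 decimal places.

[-11.50, -1.30]

The posterior is symmetric, so the 90% equal-tailed interval is δ = -6.4 ± z·3.1 with z = 1.645.
Half-width: 1.645 × 3.1 = 5.10.
-6.4 − 5.10 = -11.50; -6.4 + 5.10 = -1.30.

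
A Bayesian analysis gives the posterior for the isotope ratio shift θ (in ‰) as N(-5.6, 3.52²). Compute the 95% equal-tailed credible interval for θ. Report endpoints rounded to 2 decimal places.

The posterior is symmetric, so the 95% equal-tailed interval is θ = -5.6 ± z·3.52 with z = 1.960.
Half-width: 1.960 × 3.52 = 6.90.
-5.6 − 6.90 = -12.50; -5.6 + 6.90 = 1.30.

[-12.50, 1.30]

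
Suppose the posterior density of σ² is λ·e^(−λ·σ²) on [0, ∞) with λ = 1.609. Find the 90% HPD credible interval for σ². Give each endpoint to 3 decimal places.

The exponential density is strictly decreasing on [0, ∞), so the HPD interval is anchored at 0: [0, q] with P(σ² ≤ q) = 0.90.
q = −ln(1 − 0.90) / 1.609 = 2.3026 / 1.609 = 1.431.

[0.000, 1.431]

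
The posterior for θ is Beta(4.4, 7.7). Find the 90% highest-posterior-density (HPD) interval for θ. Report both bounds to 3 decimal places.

The posterior is unimodal and skewed, so the HPD interval has equal density at both endpoints and is the shortest 90% interval.
Solving f(0.144) = f(0.577) with F(0.577) − F(0.144) = 0.90 gives [0.144, 0.577].
For comparison, the equal-tailed interval is [0.158, 0.596]; the HPD is narrower and shifted toward the mode.

[0.144, 0.577]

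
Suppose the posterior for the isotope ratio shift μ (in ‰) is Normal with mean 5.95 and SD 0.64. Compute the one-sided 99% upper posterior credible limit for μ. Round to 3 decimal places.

7.439

Need U with P(μ ≤ U) = 0.99: U = 5.95 + z_{0.01}·0.64.
z = 2.326; U = 5.95 + 2.326 × 0.64 = 7.439.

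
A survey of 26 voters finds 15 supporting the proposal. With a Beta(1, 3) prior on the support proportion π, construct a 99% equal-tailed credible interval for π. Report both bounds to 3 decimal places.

Posterior: Beta(1+15, 3+11) = Beta(16, 14).
Equal-tailed 99% interval: the 0.005 and 0.995 quantiles of Beta(16, 14).
Posterior mean ≈ 0.533, SD ≈ 0.090; a Normal approximation gives roughly [0.303, 0.764].
Exact: F⁻¹(0.005) = 0.305; F⁻¹(0.995) = 0.753.

[0.305, 0.753]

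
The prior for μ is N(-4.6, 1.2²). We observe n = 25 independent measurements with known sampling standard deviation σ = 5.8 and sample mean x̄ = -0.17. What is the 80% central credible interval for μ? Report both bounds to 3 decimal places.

[-3.379, -1.241]

Posterior precision = 1/1.2² + 25/5.8² = 0.6944 + 0.7432 = 1.4376, so posterior SD = 0.8340.
Posterior mean = (-4.6/1.2² + 25·-0.17/5.8²) / 1.4376 = -2.3099.
Interval: -2.3099 ± 1.282 × 0.8340 → [-3.379, -1.241].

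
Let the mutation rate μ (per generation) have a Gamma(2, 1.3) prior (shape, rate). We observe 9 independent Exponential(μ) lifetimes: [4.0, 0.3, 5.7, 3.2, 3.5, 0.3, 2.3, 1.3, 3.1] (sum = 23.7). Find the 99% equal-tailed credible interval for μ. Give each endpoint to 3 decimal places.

[0.173, 0.856]

Posterior: Gamma(2+9, 1.3+23.7) = Gamma(11, 25.0) (shape, rate).
Equal-tailed 99% interval: Gamma(11, 25.0) quantiles at 0.005 and 0.995.
Posterior mean ≈ 0.440, SD ≈ 0.133; a Normal approximation gives roughly [0.098, 0.782].
Exact: lower = 0.173; upper = 0.856.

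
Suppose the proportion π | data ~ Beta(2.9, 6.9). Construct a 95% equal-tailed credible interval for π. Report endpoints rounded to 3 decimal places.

[0.071, 0.599]

Posterior: Beta(2.9, 6.9).
Equal-tailed 95% interval: the 0.025 and 0.975 quantiles of Beta(2.9, 6.9).
Posterior mean ≈ 0.296, SD ≈ 0.139; a Normal approximation gives roughly [0.024, 0.568].
Exact: F⁻¹(0.025) = 0.071; F⁻¹(0.975) = 0.599.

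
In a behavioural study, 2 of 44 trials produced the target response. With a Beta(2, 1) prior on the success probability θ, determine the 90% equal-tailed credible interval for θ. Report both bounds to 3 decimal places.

Posterior: Beta(2+2, 1+42) = Beta(4, 43).
Equal-tailed 90% interval: the 0.05 and 0.95 quantiles of Beta(4, 43).
Posterior mean ≈ 0.085, SD ≈ 0.040; a Normal approximation gives roughly [0.019, 0.151].
Exact: F⁻¹(0.05) = 0.030; F⁻¹(0.95) = 0.160.

[0.030, 0.160]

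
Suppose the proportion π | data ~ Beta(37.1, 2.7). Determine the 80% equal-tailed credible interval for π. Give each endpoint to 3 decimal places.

[0.879, 0.976]

Posterior: Beta(37.1, 2.7).
Equal-tailed 80% interval: the 0.1 and 0.9 quantiles of Beta(37.1, 2.7).
Posterior mean ≈ 0.932, SD ≈ 0.039; a Normal approximation gives roughly [0.882, 0.983].
Exact: F⁻¹(0.1) = 0.879; F⁻¹(0.9) = 0.976.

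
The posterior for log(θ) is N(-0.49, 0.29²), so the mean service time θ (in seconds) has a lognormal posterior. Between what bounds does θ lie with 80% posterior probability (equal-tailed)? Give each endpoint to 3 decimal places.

On the log scale the 80% interval is -0.49 ± 1.282 × 0.29 = [-0.8616, -0.1184].
Exponentiate: [e^-0.8616, e^-0.1184] = [0.422, 0.888].

[0.422, 0.888]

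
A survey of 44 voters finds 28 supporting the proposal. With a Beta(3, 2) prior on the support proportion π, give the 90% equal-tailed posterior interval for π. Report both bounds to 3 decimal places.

[0.517, 0.742]

Posterior: Beta(3+28, 2+16) = Beta(31, 18).
Equal-tailed 90% interval: the 0.05 and 0.95 quantiles of Beta(31, 18).
Posterior mean ≈ 0.633, SD ≈ 0.068; a Normal approximation gives roughly [0.521, 0.745].
Exact: F⁻¹(0.05) = 0.517; F⁻¹(0.95) = 0.742.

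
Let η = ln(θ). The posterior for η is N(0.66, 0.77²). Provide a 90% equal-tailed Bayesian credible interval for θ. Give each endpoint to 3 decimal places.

[0.545, 6.866]

On the log scale the 90% interval is 0.66 ± 1.645 × 0.77 = [-0.6065, 1.9265].
Exponentiate: [e^-0.6065, e^1.9265] = [0.545, 6.866].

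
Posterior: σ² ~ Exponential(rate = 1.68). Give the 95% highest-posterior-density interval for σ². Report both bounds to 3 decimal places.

The exponential density is strictly decreasing on [0, ∞), so the HPD interval is anchored at 0: [0, q] with P(σ² ≤ q) = 0.95.
q = −ln(1 − 0.95) / 1.68 = 2.9957 / 1.68 = 1.783.

[0.000, 1.783]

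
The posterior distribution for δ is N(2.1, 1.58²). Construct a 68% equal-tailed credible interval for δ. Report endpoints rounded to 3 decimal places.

[0.529, 3.671]

The posterior is symmetric, so the 68% equal-tailed interval is δ = 2.1 ± z·1.58 with z = 0.994.
Half-width: 0.994 × 1.58 = 1.571.
2.1 − 1.571 = 0.529; 2.1 + 1.571 = 3.671.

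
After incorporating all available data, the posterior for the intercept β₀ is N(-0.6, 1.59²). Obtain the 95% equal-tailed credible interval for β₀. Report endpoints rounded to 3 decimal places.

[-3.716, 2.516]

The posterior is symmetric, so the 95% equal-tailed interval is β₀ = -0.6 ± z·1.59 with z = 1.960.
Half-width: 1.960 × 1.59 = 3.116.
-0.6 − 3.116 = -3.716; -0.6 + 3.116 = 2.516.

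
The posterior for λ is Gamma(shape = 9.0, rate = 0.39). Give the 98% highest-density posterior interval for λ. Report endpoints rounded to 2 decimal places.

The posterior is unimodal and skewed, so the HPD interval has equal density at both endpoints and is the shortest 98% interval.
Solving f(7.82) = f(42.57) with F(42.57) − F(7.82) = 0.98 gives [7.82, 42.57].
For comparison, the equal-tailed interval is [8.99, 44.62]; the HPD is narrower and shifted toward the mode.

[7.82, 42.57]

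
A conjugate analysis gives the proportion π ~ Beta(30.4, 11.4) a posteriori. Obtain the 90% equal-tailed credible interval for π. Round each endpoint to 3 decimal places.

[0.609, 0.833]

Posterior: Beta(30.4, 11.4).
Equal-tailed 90% interval: the 0.05 and 0.95 quantiles of Beta(30.4, 11.4).
Posterior mean ≈ 0.727, SD ≈ 0.068; a Normal approximation gives roughly [0.615, 0.839].
Exact: F⁻¹(0.05) = 0.609; F⁻¹(0.95) = 0.833.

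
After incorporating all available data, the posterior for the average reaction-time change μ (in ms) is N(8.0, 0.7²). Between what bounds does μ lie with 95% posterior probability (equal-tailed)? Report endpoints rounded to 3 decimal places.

[6.628, 9.372]

The posterior is symmetric, so the 95% equal-tailed interval is μ = 8.0 ± z·0.7 with z = 1.960.
Half-width: 1.960 × 0.7 = 1.372.
8.0 − 1.372 = 6.628; 8.0 + 1.372 = 9.372.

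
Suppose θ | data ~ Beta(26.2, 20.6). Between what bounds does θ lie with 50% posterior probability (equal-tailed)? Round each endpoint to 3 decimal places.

Posterior: Beta(26.2, 20.6).
Equal-tailed 50% interval: the 0.25 and 0.75 quantiles of Beta(26.2, 20.6).
Posterior mean ≈ 0.560, SD ≈ 0.072; a Normal approximation gives roughly [0.511, 0.608].
Exact: F⁻¹(0.25) = 0.511; F⁻¹(0.75) = 0.609.

[0.511, 0.609]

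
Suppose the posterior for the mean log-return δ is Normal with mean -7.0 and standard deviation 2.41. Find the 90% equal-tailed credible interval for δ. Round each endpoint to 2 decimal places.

[-10.96, -3.04]

The posterior is symmetric, so the 90% equal-tailed interval is δ = -7.0 ± z·2.41 with z = 1.645.
Half-width: 1.645 × 2.41 = 3.96.
-7.0 − 3.96 = -10.96; -7.0 + 3.96 = -3.04.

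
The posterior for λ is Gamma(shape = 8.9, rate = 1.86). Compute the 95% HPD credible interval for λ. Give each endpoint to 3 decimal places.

The posterior is unimodal and skewed, so the HPD interval has equal density at both endpoints and is the shortest 95% interval.
Solving f(1.912) = f(7.980) with F(7.980) − F(1.912) = 0.95 gives [1.912, 7.980].
For comparison, the equal-tailed interval is [2.177, 8.403]; the HPD is narrower and shifted toward the mode.

[1.912, 7.980]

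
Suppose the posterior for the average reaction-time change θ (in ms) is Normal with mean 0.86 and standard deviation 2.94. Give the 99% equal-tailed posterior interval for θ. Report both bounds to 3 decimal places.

The posterior is symmetric, so the 99% equal-tailed interval is θ = 0.86 ± z·2.94 with z = 2.576.
Half-width: 2.576 × 2.94 = 7.573.
0.86 − 7.573 = -6.713; 0.86 + 7.573 = 8.433.

[-6.713, 8.433]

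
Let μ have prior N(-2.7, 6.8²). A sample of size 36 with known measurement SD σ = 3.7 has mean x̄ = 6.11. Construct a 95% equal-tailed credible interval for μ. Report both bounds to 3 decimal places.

[4.834, 7.242]

Posterior precision = 1/6.8² + 36/3.7² = 0.0216 + 2.6297 = 2.6513, so posterior SD = 0.6141.
Posterior mean = (-2.7/6.8² + 36·6.11/3.7²) / 2.6513 = 6.0381.
Interval: 6.0381 ± 1.960 × 0.6141 → [4.834, 7.242].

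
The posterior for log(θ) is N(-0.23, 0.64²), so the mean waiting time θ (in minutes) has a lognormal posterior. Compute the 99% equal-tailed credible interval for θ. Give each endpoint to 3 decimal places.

[0.153, 4.131]

On the log scale the 99% interval is -0.23 ± 2.576 × 0.64 = [-1.8785, 1.4185].
Exponentiate: [e^-1.8785, e^1.4185] = [0.153, 4.131].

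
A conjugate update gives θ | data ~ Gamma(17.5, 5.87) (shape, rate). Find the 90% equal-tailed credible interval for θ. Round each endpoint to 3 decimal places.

[1.914, 4.242]

Posterior: Gamma(shape 17.5, rate 5.87).
Equal-tailed 90% interval: Gamma(17.5, 5.87) quantiles at 0.05 and 0.95.
Posterior mean ≈ 2.981, SD ≈ 0.713; a Normal approximation gives roughly [1.809, 4.153].
Exact: lower = 1.914; upper = 4.242.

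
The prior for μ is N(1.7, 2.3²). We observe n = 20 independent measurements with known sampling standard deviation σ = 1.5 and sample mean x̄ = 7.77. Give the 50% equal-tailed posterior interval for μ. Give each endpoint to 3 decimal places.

Posterior precision = 1/2.3² + 20/1.5² = 0.1890 + 8.8889 = 9.0779, so posterior SD = 0.3319.
Posterior mean = (1.7/2.3² + 20·7.77/1.5²) / 9.0779 = 7.6436.
Interval: 7.6436 ± 0.674 × 0.3319 → [7.420, 7.867].

[7.420, 7.867]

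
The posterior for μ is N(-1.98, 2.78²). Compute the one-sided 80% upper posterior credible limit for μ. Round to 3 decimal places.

Need U with P(μ ≤ U) = 0.80: U = -1.98 + z_{0.2}·2.78.
z = 0.842; U = -1.98 + 0.842 × 2.78 = 0.360.

0.360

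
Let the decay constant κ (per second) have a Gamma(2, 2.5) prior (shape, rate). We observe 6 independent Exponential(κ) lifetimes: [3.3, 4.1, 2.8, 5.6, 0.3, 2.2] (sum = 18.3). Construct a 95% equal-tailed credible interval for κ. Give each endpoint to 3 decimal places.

Posterior: Gamma(2+6, 2.5+18.3) = Gamma(8, 20.8) (shape, rate).
Equal-tailed 95% interval: Gamma(8, 20.8) quantiles at 0.025 and 0.975.
Posterior mean ≈ 0.385, SD ≈ 0.136; a Normal approximation gives roughly [0.118, 0.651].
Exact: lower = 0.166; upper = 0.693.

[0.166, 0.693]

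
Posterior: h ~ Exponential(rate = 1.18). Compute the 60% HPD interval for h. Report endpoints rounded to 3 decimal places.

The exponential density is strictly decreasing on [0, ∞), so the HPD interval is anchored at 0: [0, q] with P(h ≤ q) = 0.60.
q = −ln(1 − 0.60) / 1.18 = 0.9163 / 1.18 = 0.777.

[0.000, 0.777]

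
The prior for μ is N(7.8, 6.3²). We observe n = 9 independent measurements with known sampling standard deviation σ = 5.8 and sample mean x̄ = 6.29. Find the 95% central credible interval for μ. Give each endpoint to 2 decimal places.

Posterior precision = 1/6.3² + 9/5.8² = 0.0252 + 0.2675 = 0.2927, so posterior SD = 1.8483.
Posterior mean = (7.8/6.3² + 9·6.29/5.8²) / 0.2927 = 6.4200.
Interval: 6.4200 ± 1.960 × 1.8483 → [2.80, 10.04].

[2.80, 10.04]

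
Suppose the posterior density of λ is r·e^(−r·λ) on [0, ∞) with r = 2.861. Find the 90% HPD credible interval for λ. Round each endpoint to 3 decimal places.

[0.000, 0.805]

The exponential density is strictly decreasing on [0, ∞), so the HPD interval is anchored at 0: [0, q] with P(λ ≤ q) = 0.90.
q = −ln(1 − 0.90) / 2.861 = 2.3026 / 2.861 = 0.805.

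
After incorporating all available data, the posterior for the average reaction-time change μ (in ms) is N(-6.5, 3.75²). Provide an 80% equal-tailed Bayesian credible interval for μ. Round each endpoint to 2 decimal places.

The posterior is symmetric, so the 80% equal-tailed interval is μ = -6.5 ± z·3.75 with z = 1.282.
Half-width: 1.282 × 3.75 = 4.81.
-6.5 − 4.81 = -11.31; -6.5 + 4.81 = -1.69.

[-11.31, -1.69]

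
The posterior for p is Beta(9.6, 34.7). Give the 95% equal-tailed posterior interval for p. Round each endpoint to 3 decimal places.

Posterior: Beta(9.6, 34.7).
Equal-tailed 95% interval: the 0.025 and 0.975 quantiles of Beta(9.6, 34.7).
Posterior mean ≈ 0.217, SD ≈ 0.061; a Normal approximation gives roughly [0.097, 0.337].
Exact: F⁻¹(0.025) = 0.110; F⁻¹(0.975) = 0.348.

[0.110, 0.348]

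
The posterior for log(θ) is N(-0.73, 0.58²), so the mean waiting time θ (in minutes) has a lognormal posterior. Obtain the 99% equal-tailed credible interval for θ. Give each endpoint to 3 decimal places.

[0.108, 2.147]

On the log scale the 99% interval is -0.73 ± 2.576 × 0.58 = [-2.2240, 0.7640].
Exponentiate: [e^-2.2240, e^0.7640] = [0.108, 2.147].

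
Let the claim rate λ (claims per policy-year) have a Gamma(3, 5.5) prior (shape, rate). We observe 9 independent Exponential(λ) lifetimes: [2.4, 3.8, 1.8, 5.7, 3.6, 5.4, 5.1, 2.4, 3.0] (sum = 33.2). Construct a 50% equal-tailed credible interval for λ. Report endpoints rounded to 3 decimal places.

[0.246, 0.365]

Posterior: Gamma(3+9, 5.5+33.2) = Gamma(12, 38.7) (shape, rate).
Equal-tailed 50% interval: Gamma(12, 38.7) quantiles at 0.25 and 0.75.
Posterior mean ≈ 0.310, SD ≈ 0.090; a Normal approximation gives roughly [0.250, 0.370].
Exact: lower = 0.246; upper = 0.365.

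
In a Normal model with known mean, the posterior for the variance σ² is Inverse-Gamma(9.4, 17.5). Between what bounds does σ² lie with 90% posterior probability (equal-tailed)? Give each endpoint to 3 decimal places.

[1.171, 3.510]

Inverse-Gamma(9.4, 17.5) quantiles: F⁻¹(0.05) and F⁻¹(0.95).
Equivalently, 1/σ² ~ Gamma(9.4, rate = 17.5); invert its 0.95 and 0.05 quantiles.
Posterior mean ≈ 2.083, SD ≈ 0.766; a Normal approximation gives roughly [0.824, 3.343].
Exact: lower = 1.171; upper = 3.510.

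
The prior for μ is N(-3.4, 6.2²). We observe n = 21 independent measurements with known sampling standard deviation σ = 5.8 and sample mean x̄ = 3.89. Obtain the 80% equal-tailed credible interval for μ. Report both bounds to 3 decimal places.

Posterior precision = 1/6.2² + 21/5.8² = 0.0260 + 0.6243 = 0.6503, so posterior SD = 1.2401.
Posterior mean = (-3.4/6.2² + 21·3.89/5.8²) / 0.6503 = 3.5984.
Interval: 3.5984 ± 1.282 × 1.2401 → [2.009, 5.188].

[2.009, 5.188]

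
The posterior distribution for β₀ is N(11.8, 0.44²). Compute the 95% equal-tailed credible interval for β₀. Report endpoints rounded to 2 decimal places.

The posterior is symmetric, so the 95% equal-tailed interval is β₀ = 11.8 ± z·0.44 with z = 1.960.
Half-width: 1.960 × 0.44 = 0.86.
11.8 − 0.86 = 10.94; 11.8 + 0.86 = 12.66.

[10.94, 12.66]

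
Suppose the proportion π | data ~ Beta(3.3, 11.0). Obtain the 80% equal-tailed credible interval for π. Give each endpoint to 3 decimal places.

[0.101, 0.378]

Posterior: Beta(3.3, 11.0).
Equal-tailed 80% interval: the 0.1 and 0.9 quantiles of Beta(3.3, 11.0).
Posterior mean ≈ 0.231, SD ≈ 0.108; a Normal approximation gives roughly [0.093, 0.369].
Exact: F⁻¹(0.1) = 0.101; F⁻¹(0.9) = 0.378.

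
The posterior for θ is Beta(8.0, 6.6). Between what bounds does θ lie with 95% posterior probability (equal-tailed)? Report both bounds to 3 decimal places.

Posterior: Beta(8.0, 6.6).
Equal-tailed 95% interval: the 0.025 and 0.975 quantiles of Beta(8.0, 6.6).
Posterior mean ≈ 0.548, SD ≈ 0.126; a Normal approximation gives roughly [0.301, 0.795].
Exact: F⁻¹(0.025) = 0.299; F⁻¹(0.975) = 0.785.

[0.299, 0.785]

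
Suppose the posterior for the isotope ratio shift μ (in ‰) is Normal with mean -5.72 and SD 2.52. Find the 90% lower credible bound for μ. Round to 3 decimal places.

Need L with P(μ ≥ L) = 0.90: L = -5.72 − z_{0.1}·2.52.
z = 1.282; L = -5.72 − 1.282 × 2.52 = -8.950.

-8.950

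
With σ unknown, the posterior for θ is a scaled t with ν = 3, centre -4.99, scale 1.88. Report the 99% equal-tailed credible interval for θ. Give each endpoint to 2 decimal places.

[-15.97, 5.99]

The t_3 distribution is symmetric; the 99% interval is -4.99 ± t·1.88 with t_{0.995,3} = 5.841.
Half-width: 5.841 × 1.88 = 10.98.
-4.99 − 10.98 = -15.97; -4.99 + 10.98 = 5.99.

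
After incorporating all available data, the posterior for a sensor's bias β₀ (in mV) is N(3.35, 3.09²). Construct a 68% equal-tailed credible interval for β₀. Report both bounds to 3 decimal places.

The posterior is symmetric, so the 68% equal-tailed interval is β₀ = 3.35 ± z·3.09 with z = 0.994.
Half-width: 0.994 × 3.09 = 3.073.
3.35 − 3.073 = 0.277; 3.35 + 3.073 = 6.423.

[0.277, 6.423]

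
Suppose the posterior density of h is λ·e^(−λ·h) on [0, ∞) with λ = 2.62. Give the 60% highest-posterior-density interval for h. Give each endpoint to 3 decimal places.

The exponential density is strictly decreasing on [0, ∞), so the HPD interval is anchored at 0: [0, q] with P(h ≤ q) = 0.60.
q = −ln(1 − 0.60) / 2.62 = 0.9163 / 2.62 = 0.350.

[0.000, 0.350]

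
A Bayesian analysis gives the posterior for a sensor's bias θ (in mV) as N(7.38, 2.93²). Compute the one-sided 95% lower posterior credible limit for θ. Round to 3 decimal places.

Need L with P(θ ≥ L) = 0.95: L = 7.38 − z_{0.05}·2.93.
z = 1.645; L = 7.38 − 1.645 × 2.93 = 2.561.

2.561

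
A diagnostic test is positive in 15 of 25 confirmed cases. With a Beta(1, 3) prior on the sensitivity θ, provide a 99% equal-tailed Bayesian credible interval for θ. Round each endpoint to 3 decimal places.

Posterior: Beta(1+15, 3+10) = Beta(16, 13).
Equal-tailed 99% interval: the 0.005 and 0.995 quantiles of Beta(16, 13).
Posterior mean ≈ 0.552, SD ≈ 0.091; a Normal approximation gives roughly [0.318, 0.786].
Exact: F⁻¹(0.005) = 0.319; F⁻¹(0.995) = 0.772.

[0.319, 0.772]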